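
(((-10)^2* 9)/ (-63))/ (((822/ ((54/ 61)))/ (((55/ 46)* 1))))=-24750/ 1345477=-0.02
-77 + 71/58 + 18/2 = -3873/58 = -66.78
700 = 700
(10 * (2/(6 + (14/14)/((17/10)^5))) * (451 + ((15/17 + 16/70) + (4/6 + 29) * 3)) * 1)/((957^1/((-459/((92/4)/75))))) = -617137082428950/221335256989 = -2788.25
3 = 3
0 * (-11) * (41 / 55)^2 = 0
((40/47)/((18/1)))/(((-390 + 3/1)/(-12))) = 80/54567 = 0.00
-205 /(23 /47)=-9635 /23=-418.91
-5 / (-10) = 1 / 2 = 0.50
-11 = -11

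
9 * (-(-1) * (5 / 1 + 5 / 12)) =48.75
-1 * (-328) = 328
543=543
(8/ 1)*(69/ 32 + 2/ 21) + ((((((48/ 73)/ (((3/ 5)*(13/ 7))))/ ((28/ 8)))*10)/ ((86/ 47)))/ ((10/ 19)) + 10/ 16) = 139768637/ 6855576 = 20.39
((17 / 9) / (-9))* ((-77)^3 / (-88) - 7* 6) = -699839 / 648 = -1080.00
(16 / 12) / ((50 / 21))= 14 / 25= 0.56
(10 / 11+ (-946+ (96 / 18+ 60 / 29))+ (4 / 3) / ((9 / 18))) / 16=-18642 / 319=-58.44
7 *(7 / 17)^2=343 / 289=1.19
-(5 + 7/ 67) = -5.10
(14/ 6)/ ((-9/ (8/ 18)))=-28/ 243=-0.12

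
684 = 684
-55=-55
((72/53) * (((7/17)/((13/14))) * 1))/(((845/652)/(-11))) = -50605632/9897485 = -5.11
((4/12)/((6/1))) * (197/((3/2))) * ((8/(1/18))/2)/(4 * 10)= 13.13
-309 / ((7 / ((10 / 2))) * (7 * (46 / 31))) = -47895 / 2254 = -21.25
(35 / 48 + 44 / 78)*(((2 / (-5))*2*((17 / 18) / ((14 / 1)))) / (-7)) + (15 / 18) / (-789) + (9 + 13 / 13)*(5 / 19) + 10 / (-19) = 1615107827 / 763941360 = 2.11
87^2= 7569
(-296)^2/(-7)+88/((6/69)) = -80532/7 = -11504.57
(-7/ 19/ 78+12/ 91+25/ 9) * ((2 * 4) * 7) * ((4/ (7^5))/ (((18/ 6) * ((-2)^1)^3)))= -0.00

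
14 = 14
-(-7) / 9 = 7 / 9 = 0.78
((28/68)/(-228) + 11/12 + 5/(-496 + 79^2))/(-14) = -679705/10391556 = -0.07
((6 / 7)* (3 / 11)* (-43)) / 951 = -258 / 24409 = -0.01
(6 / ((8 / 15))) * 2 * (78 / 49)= 1755 / 49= 35.82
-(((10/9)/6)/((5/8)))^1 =-8/27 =-0.30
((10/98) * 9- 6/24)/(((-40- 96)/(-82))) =5371/13328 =0.40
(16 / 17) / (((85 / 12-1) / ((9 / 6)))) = 288 / 1241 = 0.23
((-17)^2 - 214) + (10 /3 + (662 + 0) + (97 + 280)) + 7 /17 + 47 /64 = 3650717 /3264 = 1118.48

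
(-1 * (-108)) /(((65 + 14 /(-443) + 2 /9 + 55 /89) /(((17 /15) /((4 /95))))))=1031528601 /23351720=44.17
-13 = -13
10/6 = 5/3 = 1.67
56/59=0.95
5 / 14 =0.36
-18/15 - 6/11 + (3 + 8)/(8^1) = -163/440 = -0.37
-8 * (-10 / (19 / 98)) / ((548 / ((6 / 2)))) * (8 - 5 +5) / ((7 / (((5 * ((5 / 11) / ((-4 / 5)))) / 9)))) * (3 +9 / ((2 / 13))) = -1435000 / 28633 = -50.12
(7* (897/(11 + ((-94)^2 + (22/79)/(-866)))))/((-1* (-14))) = 30683679/605258636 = 0.05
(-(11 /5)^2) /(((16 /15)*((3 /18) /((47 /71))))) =-51183 /2840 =-18.02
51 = 51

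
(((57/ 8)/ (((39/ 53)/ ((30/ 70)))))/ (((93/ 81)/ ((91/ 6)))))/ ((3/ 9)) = 81567/ 496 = 164.45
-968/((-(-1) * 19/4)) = -203.79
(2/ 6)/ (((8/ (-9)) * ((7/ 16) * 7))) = -6/ 49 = -0.12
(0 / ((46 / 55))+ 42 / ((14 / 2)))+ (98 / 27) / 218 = 17707 / 2943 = 6.02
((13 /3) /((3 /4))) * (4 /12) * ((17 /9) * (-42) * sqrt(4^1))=-24752 /81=-305.58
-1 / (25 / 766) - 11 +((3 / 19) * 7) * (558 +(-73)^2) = 3070896 / 475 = 6465.04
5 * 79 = 395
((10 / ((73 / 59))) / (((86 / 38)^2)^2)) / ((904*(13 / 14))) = 269112865 / 733243925674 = 0.00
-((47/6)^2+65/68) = -19069/306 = -62.32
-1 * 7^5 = -16807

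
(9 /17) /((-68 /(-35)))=315 /1156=0.27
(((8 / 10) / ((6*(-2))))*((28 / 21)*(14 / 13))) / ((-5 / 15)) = 56 / 195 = 0.29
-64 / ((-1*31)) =64 / 31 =2.06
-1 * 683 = -683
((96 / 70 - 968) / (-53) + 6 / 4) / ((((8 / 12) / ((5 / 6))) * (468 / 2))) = 5633 / 53424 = 0.11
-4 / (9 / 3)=-4 / 3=-1.33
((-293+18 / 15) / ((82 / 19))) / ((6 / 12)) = -27721 / 205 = -135.22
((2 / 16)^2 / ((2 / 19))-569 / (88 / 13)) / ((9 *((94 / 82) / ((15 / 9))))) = -2691035 / 198528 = -13.55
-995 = -995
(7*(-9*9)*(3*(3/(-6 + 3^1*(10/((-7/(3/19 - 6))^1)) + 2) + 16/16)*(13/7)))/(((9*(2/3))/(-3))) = 10099323/5596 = 1804.74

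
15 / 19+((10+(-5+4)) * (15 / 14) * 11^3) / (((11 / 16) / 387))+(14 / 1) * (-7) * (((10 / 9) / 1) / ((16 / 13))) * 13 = 34586538355 / 4788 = 7223587.79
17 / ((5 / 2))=34 / 5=6.80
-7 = -7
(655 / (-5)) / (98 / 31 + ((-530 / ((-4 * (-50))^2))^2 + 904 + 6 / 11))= -714736000000 / 4952448957869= -0.14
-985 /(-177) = 985 /177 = 5.56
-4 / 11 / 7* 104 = -416 / 77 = -5.40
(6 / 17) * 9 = 3.18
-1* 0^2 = 0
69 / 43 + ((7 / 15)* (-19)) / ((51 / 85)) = -5098 / 387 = -13.17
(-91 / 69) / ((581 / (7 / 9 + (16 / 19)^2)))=-62803 / 18607023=-0.00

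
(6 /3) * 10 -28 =-8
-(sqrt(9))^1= -3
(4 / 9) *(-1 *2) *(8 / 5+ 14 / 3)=-752 / 135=-5.57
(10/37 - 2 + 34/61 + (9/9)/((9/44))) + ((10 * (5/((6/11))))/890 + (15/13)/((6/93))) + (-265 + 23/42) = -79871444827/329029974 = -242.75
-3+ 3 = 0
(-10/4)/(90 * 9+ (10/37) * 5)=-0.00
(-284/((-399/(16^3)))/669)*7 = 30.51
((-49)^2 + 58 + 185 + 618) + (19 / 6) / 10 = 195739 / 60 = 3262.32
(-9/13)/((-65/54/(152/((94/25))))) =184680/7943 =23.25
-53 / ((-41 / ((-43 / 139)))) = -2279 / 5699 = -0.40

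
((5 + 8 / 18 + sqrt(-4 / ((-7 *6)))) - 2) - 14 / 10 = sqrt(42) / 21 + 92 / 45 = 2.35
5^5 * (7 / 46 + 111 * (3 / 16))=24109375 / 368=65514.61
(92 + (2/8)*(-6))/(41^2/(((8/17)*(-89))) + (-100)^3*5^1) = -64436/3560028577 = -0.00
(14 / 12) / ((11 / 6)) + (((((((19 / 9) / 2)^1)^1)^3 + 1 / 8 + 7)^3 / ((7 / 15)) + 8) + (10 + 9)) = 1253.38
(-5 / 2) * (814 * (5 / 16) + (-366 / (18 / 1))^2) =-240415 / 144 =-1669.55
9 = 9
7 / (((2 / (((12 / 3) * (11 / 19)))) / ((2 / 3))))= 308 / 57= 5.40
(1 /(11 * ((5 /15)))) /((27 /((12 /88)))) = 1 /726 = 0.00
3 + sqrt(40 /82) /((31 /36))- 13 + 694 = 72*sqrt(205) /1271 + 684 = 684.81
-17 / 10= -1.70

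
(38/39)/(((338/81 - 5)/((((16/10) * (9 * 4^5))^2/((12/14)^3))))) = -8856306450432/21775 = -406719010.35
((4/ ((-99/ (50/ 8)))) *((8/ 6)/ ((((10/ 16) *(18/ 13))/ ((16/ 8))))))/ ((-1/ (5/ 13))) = 800/ 2673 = 0.30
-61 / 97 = -0.63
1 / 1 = 1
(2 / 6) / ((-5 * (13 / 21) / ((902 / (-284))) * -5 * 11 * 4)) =-287 / 184600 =-0.00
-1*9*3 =-27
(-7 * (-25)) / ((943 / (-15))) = -2625 / 943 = -2.78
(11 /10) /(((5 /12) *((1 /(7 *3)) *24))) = 2.31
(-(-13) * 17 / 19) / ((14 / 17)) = 3757 / 266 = 14.12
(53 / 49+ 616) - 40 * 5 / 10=29257 / 49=597.08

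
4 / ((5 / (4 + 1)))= 4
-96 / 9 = -32 / 3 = -10.67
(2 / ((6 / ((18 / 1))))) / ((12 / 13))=13 / 2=6.50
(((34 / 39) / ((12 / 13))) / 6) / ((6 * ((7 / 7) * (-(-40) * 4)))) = 17 / 103680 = 0.00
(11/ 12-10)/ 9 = -109/ 108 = -1.01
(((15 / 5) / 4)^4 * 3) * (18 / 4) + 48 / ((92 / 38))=283773 / 11776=24.10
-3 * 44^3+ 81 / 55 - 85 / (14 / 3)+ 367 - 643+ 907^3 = 574332834659 / 770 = 745886798.26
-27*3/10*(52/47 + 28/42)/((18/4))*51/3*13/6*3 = -16575/47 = -352.66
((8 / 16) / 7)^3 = 1 / 2744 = 0.00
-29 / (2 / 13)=-377 / 2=-188.50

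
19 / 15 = 1.27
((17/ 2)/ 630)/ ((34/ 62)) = 0.02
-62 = -62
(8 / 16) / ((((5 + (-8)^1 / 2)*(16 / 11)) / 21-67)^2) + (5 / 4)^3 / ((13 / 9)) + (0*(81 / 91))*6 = 268945034301 / 198883377472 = 1.35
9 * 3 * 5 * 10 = 1350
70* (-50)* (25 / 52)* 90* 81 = -159468750 / 13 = -12266826.92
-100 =-100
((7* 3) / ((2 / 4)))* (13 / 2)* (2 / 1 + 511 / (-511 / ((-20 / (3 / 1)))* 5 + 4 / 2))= 908.11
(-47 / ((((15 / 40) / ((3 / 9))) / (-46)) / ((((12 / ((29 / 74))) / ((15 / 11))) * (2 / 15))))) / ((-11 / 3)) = -1569.23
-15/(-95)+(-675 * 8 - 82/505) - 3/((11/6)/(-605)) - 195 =-44185018/9595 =-4605.00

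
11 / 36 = 0.31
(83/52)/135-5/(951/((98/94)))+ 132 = 13806672677/104590980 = 132.01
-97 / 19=-5.11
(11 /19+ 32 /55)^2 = 1471369 /1092025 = 1.35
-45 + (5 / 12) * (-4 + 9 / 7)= -3875 / 84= -46.13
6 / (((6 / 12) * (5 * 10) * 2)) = 3 / 25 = 0.12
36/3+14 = 26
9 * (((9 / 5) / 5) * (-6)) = -486 / 25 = -19.44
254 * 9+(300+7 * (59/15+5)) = 39728/15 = 2648.53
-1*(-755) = 755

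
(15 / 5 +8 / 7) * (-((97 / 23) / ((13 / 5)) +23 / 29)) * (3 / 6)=-10471 / 2093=-5.00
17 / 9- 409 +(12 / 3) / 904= -828055 / 2034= -407.11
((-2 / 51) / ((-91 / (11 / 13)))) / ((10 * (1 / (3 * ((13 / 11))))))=1 / 7735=0.00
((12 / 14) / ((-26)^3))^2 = 9 / 3784218256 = 0.00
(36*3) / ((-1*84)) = -9 / 7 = -1.29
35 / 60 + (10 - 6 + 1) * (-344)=-1719.42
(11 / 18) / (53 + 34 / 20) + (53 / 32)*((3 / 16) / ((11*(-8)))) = 0.01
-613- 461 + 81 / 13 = -13881 / 13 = -1067.77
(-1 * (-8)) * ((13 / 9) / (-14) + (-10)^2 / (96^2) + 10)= 159791 / 2016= 79.26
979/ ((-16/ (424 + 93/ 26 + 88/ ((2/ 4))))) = -15363447/ 416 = -36931.36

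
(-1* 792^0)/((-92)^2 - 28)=-1/8436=-0.00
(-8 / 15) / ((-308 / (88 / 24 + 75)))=0.14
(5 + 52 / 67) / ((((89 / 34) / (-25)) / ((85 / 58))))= -13980375 / 172927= -80.85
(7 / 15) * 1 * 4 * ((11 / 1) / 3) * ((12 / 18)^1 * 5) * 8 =4928 / 27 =182.52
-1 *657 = -657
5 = 5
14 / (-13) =-14 / 13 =-1.08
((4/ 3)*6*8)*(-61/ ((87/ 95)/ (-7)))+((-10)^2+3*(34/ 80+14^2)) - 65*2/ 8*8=105792677/ 3480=30400.19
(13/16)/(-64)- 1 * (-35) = 35827/1024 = 34.99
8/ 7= 1.14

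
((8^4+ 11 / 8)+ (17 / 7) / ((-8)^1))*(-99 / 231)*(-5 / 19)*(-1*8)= -3441540 / 931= -3696.61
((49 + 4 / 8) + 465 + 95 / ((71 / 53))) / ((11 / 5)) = 415645 / 1562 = 266.10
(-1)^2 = 1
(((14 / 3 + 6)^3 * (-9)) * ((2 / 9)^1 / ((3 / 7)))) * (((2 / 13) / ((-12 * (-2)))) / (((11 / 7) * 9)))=-802816 / 312741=-2.57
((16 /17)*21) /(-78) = -56 /221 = -0.25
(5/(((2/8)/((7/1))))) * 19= 2660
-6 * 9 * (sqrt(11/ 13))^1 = -54 * sqrt(143)/ 13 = -49.67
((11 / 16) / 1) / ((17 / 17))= 11 / 16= 0.69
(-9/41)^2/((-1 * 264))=-27/147928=-0.00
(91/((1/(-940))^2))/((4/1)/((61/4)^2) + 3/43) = 2573091444560/2783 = 924574719.57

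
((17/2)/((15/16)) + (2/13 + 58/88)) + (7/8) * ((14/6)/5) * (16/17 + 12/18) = 1152601/109395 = 10.54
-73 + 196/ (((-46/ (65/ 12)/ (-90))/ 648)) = 30956521/ 23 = 1345935.70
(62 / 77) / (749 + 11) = 0.00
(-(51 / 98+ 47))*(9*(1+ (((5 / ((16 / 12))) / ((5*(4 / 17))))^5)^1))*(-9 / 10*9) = 1174904377195131 / 1027604480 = 1143342.99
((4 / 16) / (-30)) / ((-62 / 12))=0.00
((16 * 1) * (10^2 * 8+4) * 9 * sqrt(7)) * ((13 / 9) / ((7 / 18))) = 3010176 * sqrt(7) / 7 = 1137739.59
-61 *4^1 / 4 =-61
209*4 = 836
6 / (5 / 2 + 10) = 12 / 25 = 0.48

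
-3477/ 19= -183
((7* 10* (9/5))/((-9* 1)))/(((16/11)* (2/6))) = -231/8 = -28.88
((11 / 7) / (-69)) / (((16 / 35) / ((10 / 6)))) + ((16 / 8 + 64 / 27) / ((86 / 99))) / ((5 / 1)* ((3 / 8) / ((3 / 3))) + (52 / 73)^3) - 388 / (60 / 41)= -1303305981039731 / 4956161537520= -262.97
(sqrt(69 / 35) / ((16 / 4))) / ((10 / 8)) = sqrt(2415) / 175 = 0.28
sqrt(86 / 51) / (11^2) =sqrt(4386) / 6171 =0.01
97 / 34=2.85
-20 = -20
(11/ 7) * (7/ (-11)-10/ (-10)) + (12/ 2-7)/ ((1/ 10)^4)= -69996/ 7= -9999.43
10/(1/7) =70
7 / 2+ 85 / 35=5.93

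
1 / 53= 0.02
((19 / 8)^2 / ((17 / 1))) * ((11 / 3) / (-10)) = -3971 / 32640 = -0.12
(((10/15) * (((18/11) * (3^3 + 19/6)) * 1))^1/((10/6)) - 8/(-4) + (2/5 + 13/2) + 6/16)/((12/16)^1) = 12769/330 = 38.69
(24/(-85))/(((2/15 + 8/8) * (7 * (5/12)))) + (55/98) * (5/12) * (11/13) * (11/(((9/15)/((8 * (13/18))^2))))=6246299758/51616845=121.01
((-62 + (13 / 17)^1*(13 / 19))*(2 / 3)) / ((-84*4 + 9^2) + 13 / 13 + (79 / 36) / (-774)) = 368863632 / 2286043805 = 0.16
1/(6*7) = 1/42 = 0.02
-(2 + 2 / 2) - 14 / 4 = -13 / 2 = -6.50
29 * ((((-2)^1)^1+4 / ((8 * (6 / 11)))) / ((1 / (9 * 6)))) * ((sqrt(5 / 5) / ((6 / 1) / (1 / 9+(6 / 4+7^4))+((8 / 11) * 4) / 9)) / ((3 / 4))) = -4842323343 / 697298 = -6944.41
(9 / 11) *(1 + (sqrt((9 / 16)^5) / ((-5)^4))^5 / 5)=4831838208000000007625597484987 / 5905580032000000000000000000000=0.82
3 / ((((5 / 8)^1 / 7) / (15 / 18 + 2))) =476 / 5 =95.20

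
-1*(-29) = 29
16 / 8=2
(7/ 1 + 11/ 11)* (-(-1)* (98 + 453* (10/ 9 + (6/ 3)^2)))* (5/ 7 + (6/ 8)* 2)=897760/ 21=42750.48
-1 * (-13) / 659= 13 / 659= 0.02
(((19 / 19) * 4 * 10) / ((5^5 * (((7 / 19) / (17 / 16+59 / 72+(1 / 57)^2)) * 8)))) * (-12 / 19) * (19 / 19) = -97847 / 18952500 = -0.01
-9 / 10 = -0.90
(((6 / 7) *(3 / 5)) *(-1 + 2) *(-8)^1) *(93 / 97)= -13392 / 3395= -3.94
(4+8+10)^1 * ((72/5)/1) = 1584/5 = 316.80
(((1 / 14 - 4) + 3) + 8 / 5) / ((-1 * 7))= -47 / 490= -0.10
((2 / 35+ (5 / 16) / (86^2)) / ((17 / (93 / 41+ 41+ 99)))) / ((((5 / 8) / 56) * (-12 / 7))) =-25.01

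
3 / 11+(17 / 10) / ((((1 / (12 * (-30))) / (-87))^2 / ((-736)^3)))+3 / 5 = -36566935073744486352 / 55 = -664853364977172479.13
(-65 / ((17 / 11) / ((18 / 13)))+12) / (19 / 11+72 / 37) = -319902 / 25415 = -12.59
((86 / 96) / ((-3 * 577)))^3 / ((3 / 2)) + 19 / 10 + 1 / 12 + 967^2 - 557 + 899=4024286188935053325601 / 4302057187031040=935432.98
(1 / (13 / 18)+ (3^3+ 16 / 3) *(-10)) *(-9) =37668 / 13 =2897.54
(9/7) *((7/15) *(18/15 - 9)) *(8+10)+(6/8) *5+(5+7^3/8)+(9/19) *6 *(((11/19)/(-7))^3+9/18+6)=-126438029269/8940020600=-14.14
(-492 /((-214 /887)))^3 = 10389058238058408 /1225043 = 8480566182.62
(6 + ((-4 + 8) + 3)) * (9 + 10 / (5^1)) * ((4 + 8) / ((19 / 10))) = 17160 / 19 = 903.16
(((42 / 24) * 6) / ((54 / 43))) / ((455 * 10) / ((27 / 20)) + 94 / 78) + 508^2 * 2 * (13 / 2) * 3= 47642224210971 / 4733692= 10064496.00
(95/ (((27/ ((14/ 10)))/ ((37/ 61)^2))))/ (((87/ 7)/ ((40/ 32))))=6372695/ 34962516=0.18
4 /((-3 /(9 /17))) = -12 /17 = -0.71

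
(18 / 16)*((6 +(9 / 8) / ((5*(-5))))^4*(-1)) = -18108795126249 / 12800000000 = -1414.75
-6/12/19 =-1/38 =-0.03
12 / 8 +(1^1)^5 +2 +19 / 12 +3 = 109 / 12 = 9.08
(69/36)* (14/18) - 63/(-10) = 7.79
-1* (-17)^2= -289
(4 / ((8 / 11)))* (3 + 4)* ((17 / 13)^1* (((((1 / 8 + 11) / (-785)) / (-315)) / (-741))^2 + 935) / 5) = 375690340071808563281227 / 39904522952439600000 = 9414.73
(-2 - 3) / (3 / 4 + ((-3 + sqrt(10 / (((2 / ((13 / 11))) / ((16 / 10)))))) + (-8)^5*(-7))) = -201848900 / 9259767823611 + 160*sqrt(286) / 9259767823611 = -0.00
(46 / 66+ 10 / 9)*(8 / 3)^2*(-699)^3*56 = -8115005061632 / 33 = -245909244291.88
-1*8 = -8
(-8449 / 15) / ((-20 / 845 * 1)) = 1427881 / 60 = 23798.02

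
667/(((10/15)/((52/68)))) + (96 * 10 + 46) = 60217/34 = 1771.09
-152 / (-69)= 152 / 69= 2.20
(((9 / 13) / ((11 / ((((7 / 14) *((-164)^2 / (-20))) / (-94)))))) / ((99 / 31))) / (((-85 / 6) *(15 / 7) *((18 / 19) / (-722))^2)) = -34322510667074 / 12725373375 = -2697.17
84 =84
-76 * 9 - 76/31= -686.45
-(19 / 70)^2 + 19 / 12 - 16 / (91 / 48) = -331076 / 47775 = -6.93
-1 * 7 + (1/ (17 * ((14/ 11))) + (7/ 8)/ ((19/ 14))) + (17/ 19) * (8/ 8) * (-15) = -178439/ 9044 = -19.73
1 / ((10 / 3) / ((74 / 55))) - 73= -19964 / 275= -72.60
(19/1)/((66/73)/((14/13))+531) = 0.04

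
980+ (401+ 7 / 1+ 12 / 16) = 5555 / 4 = 1388.75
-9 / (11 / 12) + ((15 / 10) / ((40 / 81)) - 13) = -17407 / 880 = -19.78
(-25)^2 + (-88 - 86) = 451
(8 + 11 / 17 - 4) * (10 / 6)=395 / 51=7.75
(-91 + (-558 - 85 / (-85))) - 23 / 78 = -50567 / 78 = -648.29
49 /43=1.14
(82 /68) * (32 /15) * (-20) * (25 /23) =-65600 /1173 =-55.92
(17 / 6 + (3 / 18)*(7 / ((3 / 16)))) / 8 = 163 / 144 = 1.13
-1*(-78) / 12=13 / 2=6.50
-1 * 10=-10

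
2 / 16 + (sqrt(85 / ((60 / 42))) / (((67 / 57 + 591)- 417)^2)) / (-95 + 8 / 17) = 1 / 8- 55233* sqrt(238) / 320436523150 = 0.12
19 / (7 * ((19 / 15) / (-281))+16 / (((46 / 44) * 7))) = 12893685 / 1462267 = 8.82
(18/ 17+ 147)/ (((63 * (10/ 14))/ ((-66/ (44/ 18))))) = -7551/ 85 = -88.84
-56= -56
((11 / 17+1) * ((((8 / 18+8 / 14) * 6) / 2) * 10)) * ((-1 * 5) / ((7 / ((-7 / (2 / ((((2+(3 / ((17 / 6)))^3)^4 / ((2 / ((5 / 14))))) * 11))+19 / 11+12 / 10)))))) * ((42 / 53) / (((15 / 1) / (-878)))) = -168884444284181663641600 / 42608678154640918851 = -3963.62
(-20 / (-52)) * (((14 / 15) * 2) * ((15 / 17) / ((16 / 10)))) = 175 / 442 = 0.40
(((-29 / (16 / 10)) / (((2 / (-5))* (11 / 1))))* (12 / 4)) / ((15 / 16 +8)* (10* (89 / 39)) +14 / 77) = 0.06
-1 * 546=-546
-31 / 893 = -0.03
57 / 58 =0.98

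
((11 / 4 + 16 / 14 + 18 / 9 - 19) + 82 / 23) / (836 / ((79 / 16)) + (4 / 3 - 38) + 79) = -0.05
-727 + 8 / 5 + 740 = 73 / 5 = 14.60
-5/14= -0.36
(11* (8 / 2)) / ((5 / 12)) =528 / 5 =105.60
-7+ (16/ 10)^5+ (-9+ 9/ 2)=-6339/ 6250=-1.01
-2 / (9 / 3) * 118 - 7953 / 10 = -873.97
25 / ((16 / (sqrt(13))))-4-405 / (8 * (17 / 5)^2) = -19373 / 2312+ 25 * sqrt(13) / 16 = -2.75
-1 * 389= -389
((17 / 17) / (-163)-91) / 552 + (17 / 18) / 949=-20988733 / 128080836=-0.16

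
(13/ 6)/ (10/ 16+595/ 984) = 1066/ 605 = 1.76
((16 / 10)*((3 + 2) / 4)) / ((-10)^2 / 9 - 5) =18 / 55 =0.33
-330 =-330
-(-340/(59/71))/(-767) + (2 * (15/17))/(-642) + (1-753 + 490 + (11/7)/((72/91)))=-1544200848847/5926694904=-260.55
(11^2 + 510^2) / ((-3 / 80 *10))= -2081768 / 3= -693922.67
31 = 31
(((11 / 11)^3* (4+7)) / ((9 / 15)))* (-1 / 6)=-55 / 18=-3.06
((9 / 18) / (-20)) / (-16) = 1 / 640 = 0.00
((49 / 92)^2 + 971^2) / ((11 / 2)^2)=7980208625 / 256036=31168.31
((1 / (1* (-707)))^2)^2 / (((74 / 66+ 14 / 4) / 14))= 132 / 10886278850615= 0.00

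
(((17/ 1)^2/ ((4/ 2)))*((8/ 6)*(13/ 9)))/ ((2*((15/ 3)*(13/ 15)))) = 289/ 9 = 32.11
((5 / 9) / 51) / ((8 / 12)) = 5 / 306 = 0.02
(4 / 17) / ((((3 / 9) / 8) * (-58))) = -48 / 493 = -0.10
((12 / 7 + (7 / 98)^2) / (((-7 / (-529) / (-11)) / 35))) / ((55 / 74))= -6596101 / 98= -67307.15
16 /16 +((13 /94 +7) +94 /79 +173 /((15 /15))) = 1353969 /7426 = 182.33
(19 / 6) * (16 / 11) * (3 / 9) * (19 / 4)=722 / 99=7.29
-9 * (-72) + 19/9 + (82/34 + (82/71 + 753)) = 1406.68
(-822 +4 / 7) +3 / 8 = -45979 / 56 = -821.05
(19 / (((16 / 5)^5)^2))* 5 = 927734375 / 1099511627776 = 0.00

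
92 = 92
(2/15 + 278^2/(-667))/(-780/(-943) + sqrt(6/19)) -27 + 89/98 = -361303731443/1263493518 + 3197778067 * sqrt(114)/193391865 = -109.41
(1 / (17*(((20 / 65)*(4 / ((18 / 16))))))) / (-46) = -117 / 100096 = -0.00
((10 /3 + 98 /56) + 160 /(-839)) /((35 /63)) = 147777 /16780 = 8.81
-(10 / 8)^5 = -3125 / 1024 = -3.05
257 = 257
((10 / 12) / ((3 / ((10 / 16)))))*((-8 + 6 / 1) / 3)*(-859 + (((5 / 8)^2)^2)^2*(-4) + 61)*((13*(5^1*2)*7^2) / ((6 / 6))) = 266540325403625 / 452984832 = 588408.94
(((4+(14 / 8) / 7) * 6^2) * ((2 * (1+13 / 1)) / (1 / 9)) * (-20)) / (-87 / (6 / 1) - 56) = 514080 / 47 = 10937.87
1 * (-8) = -8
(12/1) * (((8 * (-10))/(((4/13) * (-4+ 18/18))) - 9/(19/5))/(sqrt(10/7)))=1922 * sqrt(70)/19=846.35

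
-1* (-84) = 84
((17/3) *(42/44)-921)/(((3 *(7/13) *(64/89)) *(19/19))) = -23305451/29568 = -788.20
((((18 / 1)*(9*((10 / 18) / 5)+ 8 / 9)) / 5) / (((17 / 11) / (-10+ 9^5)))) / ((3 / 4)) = 5195432 / 15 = 346362.13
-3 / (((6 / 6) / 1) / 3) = -9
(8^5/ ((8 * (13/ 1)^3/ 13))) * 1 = 24.24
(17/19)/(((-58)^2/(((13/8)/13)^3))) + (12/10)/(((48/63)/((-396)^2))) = 40412943470677/163624960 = 246985.20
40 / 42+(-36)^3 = -979756 / 21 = -46655.05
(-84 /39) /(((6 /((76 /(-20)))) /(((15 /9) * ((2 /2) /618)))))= 133 /36153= 0.00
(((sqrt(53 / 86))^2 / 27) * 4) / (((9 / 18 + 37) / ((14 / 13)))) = 2968 / 1131975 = 0.00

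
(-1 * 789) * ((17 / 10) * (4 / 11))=-26826 / 55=-487.75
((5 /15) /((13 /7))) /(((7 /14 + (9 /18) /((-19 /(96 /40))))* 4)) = 0.10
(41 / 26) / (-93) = -41 / 2418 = -0.02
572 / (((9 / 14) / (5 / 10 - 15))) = -116116 / 9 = -12901.78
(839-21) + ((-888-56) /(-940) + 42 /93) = 5969736 /7285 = 819.46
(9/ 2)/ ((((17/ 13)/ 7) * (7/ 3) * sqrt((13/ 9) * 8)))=81 * sqrt(26)/ 136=3.04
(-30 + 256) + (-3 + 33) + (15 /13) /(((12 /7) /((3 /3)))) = 13347 /52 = 256.67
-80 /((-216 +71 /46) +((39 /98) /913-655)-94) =82316080 /991349103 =0.08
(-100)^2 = 10000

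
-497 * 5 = -2485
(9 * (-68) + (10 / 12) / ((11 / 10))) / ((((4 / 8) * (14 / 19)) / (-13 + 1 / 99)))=492858214 / 22869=21551.37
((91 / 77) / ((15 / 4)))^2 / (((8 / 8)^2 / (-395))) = -39.23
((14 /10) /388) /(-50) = -7 /97000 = -0.00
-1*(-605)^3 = 221445125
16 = 16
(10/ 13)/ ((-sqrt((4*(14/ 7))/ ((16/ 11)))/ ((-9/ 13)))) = 90*sqrt(22)/ 1859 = 0.23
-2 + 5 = 3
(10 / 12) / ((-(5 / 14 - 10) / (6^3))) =56 / 3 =18.67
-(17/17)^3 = -1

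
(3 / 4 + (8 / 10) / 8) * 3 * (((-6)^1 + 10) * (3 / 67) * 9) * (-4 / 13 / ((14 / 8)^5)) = -5640192 / 73194485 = -0.08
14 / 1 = 14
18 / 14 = 9 / 7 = 1.29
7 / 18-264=-4745 / 18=-263.61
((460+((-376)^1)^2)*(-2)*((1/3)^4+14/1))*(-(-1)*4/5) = -257574176/81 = -3179928.10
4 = 4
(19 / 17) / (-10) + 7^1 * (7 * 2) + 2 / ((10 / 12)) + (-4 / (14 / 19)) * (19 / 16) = 446687 / 4760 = 93.84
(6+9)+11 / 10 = 161 / 10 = 16.10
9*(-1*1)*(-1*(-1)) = -9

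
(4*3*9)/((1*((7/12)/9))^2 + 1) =1259712/11713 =107.55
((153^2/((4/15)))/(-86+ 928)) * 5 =1755675/3368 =521.28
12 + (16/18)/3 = 332/27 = 12.30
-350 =-350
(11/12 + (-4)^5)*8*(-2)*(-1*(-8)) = 392864/3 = 130954.67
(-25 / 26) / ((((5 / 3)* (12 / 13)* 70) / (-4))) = 1 / 28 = 0.04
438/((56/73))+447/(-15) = 75763/140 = 541.16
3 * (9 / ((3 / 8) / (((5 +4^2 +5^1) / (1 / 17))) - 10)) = -95472 / 35357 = -2.70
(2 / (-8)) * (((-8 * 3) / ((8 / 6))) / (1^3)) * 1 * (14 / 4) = 63 / 4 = 15.75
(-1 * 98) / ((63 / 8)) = -112 / 9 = -12.44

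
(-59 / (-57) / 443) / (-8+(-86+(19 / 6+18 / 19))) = -118 / 4539421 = -0.00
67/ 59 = 1.14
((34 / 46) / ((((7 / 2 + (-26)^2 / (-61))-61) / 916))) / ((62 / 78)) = -24697192 / 1988557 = -12.42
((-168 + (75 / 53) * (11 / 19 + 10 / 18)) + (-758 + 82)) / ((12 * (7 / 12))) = -2544874 / 21147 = -120.34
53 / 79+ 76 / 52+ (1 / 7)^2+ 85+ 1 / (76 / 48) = 83933924 / 956137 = 87.78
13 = 13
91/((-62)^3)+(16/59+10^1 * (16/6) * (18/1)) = 6753256839/14061352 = 480.27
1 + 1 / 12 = 1.08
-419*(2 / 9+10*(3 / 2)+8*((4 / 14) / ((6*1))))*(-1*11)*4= 18122588 / 63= 287660.13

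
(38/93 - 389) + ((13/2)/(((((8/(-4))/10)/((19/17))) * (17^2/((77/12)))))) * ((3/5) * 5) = -1429251091/3655272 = -391.01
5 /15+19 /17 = 1.45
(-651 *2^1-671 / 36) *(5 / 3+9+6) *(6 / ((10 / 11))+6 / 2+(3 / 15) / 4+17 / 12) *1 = -243584.51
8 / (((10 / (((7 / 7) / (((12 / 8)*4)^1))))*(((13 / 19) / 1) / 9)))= 114 / 65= 1.75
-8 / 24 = -1 / 3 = -0.33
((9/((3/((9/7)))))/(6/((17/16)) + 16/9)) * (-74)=-152847/3976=-38.44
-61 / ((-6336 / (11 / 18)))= 61 / 10368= 0.01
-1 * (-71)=71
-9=-9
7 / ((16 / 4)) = 7 / 4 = 1.75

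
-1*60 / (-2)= 30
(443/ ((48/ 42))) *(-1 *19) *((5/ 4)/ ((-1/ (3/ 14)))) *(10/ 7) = 2818.19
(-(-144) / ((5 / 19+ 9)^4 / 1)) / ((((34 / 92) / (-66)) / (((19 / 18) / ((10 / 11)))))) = -170850831 / 42127360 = -4.06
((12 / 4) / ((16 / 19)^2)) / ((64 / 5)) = 5415 / 16384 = 0.33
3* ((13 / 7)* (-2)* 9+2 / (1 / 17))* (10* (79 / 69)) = 3160 / 161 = 19.63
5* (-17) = -85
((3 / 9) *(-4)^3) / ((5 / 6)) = -128 / 5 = -25.60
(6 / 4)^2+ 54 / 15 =5.85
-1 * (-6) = 6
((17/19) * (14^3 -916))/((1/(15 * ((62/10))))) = 2890068/19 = 152108.84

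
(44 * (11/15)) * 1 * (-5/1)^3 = -12100/3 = -4033.33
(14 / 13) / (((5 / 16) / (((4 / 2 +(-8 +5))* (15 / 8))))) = -84 / 13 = -6.46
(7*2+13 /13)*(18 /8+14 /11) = 52.84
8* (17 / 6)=68 / 3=22.67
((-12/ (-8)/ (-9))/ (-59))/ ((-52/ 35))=-35/ 18408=-0.00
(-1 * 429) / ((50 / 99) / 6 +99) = -127413 / 29428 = -4.33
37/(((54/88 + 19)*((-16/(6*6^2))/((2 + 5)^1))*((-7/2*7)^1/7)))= 43956/863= 50.93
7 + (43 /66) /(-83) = 38303 /5478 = 6.99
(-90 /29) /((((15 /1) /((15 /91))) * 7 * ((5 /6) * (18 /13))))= -6 /1421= -0.00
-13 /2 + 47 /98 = -295 /49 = -6.02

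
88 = 88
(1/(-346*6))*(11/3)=-11/6228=-0.00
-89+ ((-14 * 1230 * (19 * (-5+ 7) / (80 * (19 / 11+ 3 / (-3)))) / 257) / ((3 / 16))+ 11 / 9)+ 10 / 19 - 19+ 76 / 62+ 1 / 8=-3687056203 / 10898856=-338.30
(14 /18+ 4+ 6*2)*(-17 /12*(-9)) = 2567 /12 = 213.92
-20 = -20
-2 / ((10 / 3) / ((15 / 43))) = -9 / 43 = -0.21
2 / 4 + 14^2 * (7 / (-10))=-136.70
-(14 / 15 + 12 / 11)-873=-144379 / 165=-875.02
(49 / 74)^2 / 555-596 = -1811348879 / 3039180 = -596.00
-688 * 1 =-688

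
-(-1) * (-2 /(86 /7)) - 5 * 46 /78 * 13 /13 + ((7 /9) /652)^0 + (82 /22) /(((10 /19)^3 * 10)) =82094263 /184470000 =0.45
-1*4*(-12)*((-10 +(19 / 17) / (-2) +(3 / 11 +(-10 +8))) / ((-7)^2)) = -110280 / 9163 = -12.04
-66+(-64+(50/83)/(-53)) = -571920/4399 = -130.01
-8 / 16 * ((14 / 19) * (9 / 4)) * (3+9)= -189 / 19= -9.95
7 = 7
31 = 31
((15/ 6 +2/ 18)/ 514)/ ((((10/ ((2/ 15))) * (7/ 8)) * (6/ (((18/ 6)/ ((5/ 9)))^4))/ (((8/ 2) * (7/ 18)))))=68526/ 4015625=0.02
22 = 22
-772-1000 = -1772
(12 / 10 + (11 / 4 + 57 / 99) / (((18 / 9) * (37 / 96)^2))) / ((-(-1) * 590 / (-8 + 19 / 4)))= -6066021 / 88848100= -0.07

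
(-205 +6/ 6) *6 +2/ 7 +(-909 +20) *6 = -6557.71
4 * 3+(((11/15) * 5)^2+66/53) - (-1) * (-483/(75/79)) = -5748688/11925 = -482.07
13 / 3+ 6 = 31 / 3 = 10.33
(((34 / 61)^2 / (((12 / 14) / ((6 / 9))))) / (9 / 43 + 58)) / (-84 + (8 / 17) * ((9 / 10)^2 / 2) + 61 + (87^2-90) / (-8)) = -169007200 / 38991175152687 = -0.00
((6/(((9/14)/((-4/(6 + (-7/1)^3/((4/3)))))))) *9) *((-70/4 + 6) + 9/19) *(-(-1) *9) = -844704/6365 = -132.71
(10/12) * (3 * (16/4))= 10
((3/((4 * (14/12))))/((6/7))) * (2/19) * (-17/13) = -51/494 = -0.10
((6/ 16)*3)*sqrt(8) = 9*sqrt(2)/ 4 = 3.18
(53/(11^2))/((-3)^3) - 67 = -67.02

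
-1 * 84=-84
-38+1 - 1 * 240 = -277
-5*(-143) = 715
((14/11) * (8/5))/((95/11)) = 112/475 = 0.24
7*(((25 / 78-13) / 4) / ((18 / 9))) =-6923 / 624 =-11.09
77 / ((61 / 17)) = 1309 / 61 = 21.46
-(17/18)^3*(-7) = 34391/5832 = 5.90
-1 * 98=-98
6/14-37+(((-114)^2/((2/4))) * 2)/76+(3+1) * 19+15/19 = 96321/133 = 724.22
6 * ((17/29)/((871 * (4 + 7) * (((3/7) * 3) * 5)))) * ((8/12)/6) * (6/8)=119/25006410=0.00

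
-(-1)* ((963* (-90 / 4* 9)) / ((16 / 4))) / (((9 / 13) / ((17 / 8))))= -149641.17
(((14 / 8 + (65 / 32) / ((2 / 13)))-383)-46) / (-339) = 8833 / 7232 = 1.22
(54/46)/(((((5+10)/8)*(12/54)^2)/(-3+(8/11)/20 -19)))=-278.46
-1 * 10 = -10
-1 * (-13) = 13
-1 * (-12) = 12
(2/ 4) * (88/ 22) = 2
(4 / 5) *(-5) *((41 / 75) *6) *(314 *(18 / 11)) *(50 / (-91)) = 3707712 / 1001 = 3704.01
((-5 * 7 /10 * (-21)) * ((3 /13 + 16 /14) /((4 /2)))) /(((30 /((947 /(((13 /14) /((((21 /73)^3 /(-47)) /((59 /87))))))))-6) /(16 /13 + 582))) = -17716869787813875 /27310546208998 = -648.72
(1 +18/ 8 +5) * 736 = 6072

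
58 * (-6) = -348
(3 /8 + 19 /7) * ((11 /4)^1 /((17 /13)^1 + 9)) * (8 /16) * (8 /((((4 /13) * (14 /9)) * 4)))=1.72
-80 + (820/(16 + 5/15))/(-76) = -80.66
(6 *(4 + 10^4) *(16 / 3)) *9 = 2881152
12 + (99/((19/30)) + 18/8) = 170.57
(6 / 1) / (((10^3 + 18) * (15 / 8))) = 8 / 2545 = 0.00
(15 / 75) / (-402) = -1 / 2010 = -0.00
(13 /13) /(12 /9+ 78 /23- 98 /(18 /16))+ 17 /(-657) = -425917 /11204478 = -0.04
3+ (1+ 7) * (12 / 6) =19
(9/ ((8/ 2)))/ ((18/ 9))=9/ 8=1.12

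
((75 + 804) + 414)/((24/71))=3825.12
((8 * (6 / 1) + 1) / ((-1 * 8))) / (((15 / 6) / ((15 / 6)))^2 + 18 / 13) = -637 / 248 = -2.57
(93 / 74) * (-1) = -93 / 74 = -1.26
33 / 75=11 / 25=0.44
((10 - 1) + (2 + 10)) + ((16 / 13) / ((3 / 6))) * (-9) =-15 / 13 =-1.15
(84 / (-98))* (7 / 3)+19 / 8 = 3 / 8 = 0.38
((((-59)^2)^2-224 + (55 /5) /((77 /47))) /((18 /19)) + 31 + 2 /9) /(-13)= -805792024 /819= -983873.05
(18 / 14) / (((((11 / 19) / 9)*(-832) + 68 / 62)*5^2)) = -47709 / 48632150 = -0.00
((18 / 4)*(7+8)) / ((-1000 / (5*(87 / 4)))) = -2349 / 320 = -7.34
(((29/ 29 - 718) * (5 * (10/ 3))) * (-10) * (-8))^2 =913936000000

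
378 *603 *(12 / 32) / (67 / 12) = 15309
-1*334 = -334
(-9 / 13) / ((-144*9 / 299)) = 23 / 144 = 0.16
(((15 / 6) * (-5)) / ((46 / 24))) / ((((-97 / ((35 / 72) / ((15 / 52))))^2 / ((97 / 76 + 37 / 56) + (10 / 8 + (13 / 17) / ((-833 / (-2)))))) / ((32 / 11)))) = -5272757750 / 288754673391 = -0.02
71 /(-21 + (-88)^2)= 71 /7723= 0.01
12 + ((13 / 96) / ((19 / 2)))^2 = 9981097 / 831744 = 12.00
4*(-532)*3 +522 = -5862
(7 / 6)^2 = 49 / 36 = 1.36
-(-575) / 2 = 575 / 2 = 287.50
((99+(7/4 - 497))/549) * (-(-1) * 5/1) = -7925/2196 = -3.61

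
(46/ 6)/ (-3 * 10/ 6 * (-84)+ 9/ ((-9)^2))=69/ 3781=0.02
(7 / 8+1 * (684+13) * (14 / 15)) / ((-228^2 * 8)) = -78169 / 49904640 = -0.00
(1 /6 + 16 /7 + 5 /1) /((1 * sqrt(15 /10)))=313 * sqrt(6) /126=6.08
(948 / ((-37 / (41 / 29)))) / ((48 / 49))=-158711 / 4292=-36.98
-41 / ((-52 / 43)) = 1763 / 52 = 33.90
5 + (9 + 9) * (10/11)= 235/11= 21.36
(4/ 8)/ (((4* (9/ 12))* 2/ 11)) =11/ 12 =0.92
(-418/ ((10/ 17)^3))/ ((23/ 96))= -24643608/ 2875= -8571.69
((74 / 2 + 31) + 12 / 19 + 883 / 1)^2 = 326922561 / 361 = 905602.66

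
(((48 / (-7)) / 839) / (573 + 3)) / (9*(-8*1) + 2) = 0.00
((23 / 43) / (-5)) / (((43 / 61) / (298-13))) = -79971 / 1849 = -43.25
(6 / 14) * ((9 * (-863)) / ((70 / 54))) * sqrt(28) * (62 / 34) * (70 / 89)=-78011748 * sqrt(7) / 10591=-19488.21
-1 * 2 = -2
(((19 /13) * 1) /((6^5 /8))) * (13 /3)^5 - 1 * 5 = -2.70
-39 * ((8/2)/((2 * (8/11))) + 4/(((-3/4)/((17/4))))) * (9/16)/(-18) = -3107/128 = -24.27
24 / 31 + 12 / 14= 354 / 217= 1.63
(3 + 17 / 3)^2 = 676 / 9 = 75.11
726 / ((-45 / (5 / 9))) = -242 / 27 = -8.96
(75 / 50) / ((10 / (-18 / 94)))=-27 / 940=-0.03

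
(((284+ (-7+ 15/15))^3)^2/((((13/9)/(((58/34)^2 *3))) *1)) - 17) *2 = 20963246019154666118/3757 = 5579783342867890.90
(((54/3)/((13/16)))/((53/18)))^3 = 139314069504/327082769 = 425.93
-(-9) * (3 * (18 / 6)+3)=108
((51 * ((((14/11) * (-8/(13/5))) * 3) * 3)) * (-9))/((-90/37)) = -951048/143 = -6650.69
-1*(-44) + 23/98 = 4335/98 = 44.23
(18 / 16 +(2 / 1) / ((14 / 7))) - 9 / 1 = -55 / 8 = -6.88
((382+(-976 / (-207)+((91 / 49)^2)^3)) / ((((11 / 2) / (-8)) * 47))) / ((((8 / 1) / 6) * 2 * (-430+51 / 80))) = 1666712306080 / 144159069997173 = 0.01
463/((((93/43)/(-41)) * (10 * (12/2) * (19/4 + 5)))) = -816269/54405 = -15.00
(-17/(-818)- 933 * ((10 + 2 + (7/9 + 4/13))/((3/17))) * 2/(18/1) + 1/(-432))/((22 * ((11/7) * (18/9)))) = -370787246977/3335162688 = -111.18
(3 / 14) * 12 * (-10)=-180 / 7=-25.71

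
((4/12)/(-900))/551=-1/1487700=-0.00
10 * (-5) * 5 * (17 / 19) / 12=-2125 / 114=-18.64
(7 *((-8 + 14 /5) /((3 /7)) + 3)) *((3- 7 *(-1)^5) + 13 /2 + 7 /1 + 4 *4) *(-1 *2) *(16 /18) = 606088 /135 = 4489.54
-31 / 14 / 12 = -31 / 168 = -0.18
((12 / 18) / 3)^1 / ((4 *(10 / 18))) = 1 / 10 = 0.10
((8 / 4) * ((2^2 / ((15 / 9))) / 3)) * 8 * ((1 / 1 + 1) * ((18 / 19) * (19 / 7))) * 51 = 3357.26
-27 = -27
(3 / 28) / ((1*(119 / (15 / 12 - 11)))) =-117 / 13328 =-0.01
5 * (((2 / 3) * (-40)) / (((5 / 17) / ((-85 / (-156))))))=-247.01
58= 58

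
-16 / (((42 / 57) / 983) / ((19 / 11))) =-2838904 / 77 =-36868.88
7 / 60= 0.12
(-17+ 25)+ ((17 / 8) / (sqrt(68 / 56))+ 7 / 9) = sqrt(238) / 8+ 79 / 9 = 10.71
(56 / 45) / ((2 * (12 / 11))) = 77 / 135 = 0.57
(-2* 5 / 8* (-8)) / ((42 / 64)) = 320 / 21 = 15.24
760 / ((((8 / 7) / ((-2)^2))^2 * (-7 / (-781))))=1038730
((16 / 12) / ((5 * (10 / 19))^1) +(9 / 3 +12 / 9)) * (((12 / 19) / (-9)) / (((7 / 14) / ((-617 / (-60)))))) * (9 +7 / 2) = -74657 / 855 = -87.32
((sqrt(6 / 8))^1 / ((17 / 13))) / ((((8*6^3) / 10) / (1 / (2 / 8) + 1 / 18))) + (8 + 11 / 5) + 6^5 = 7786.22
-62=-62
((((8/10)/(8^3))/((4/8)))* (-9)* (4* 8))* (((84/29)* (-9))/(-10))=-2.35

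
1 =1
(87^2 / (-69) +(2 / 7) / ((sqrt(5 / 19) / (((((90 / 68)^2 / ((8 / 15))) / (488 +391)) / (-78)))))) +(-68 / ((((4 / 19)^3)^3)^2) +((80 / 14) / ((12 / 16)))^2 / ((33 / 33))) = -103037161465348.81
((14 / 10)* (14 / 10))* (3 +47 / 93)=15974 / 2325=6.87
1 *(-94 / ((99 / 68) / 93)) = -198152 / 33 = -6004.61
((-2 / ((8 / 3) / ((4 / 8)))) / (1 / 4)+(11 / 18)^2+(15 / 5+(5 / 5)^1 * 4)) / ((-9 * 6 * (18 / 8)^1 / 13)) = -24739 / 39366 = -0.63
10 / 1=10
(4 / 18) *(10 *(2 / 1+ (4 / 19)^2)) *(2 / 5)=656 / 361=1.82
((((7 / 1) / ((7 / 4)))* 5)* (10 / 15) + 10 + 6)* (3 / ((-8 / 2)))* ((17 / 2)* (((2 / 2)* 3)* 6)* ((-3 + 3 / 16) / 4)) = 75735 / 32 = 2366.72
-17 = -17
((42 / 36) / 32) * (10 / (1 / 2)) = 35 / 48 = 0.73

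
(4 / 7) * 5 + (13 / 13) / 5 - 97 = -3288 / 35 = -93.94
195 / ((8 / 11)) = 2145 / 8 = 268.12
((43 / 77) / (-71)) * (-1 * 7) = 43 / 781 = 0.06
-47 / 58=-0.81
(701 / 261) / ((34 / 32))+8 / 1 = 10.53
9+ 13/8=85/8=10.62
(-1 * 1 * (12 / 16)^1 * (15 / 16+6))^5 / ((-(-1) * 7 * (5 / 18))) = -36852221852037 / 18790481920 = -1961.22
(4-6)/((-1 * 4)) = 1/2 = 0.50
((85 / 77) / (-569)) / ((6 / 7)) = -85 / 37554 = -0.00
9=9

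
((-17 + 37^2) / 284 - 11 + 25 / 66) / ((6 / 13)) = -357019 / 28116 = -12.70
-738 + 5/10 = -1475/2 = -737.50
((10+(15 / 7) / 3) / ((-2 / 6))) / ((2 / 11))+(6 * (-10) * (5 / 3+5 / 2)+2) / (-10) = -10639 / 70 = -151.99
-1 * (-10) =10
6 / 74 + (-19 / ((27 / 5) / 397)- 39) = -1434335 / 999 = -1435.77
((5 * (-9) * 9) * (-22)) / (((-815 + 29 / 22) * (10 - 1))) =-2420 / 1989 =-1.22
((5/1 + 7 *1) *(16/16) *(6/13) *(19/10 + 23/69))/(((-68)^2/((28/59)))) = 1407/1108315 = 0.00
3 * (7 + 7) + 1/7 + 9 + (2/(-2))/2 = 709/14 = 50.64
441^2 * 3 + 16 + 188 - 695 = 582952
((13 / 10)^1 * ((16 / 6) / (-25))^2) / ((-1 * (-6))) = 208 / 84375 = 0.00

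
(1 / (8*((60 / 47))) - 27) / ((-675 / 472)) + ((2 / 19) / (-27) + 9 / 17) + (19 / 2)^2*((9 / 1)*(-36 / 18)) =-20997939209 / 13081500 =-1605.16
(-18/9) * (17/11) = -34/11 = -3.09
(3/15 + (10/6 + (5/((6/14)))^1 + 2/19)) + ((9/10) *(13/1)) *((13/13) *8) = 30563/285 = 107.24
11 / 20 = 0.55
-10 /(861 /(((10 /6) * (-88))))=4400 /2583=1.70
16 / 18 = 0.89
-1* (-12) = 12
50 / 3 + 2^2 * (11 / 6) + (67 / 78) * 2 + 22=1861 / 39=47.72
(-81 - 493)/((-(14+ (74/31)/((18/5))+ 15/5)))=11439/352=32.50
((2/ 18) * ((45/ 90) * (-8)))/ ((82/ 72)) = -16/ 41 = -0.39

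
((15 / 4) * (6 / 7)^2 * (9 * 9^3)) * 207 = 183347145 / 49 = 3741778.47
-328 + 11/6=-1957/6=-326.17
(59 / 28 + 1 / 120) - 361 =-301463 / 840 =-358.88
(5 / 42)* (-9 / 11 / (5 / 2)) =-3 / 77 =-0.04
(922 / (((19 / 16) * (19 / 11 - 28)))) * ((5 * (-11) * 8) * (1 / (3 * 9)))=71399680 / 148257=481.59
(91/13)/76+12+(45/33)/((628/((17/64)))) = 12.09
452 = 452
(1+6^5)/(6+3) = 7777/9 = 864.11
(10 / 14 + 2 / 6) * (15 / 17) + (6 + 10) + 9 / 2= 5099 / 238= 21.42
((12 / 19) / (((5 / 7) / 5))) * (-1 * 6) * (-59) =29736 / 19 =1565.05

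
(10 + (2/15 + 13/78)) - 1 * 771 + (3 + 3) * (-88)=-12887/10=-1288.70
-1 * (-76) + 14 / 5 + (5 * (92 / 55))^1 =4794 / 55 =87.16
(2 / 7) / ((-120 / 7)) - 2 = -121 / 60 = -2.02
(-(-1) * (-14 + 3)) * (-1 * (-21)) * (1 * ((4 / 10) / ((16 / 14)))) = -1617 / 20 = -80.85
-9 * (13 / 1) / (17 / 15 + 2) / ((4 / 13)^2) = -296595 / 752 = -394.41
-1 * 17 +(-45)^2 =2008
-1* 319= -319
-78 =-78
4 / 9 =0.44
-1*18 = -18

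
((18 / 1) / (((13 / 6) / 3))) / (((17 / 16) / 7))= 36288 / 221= 164.20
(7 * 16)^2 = 12544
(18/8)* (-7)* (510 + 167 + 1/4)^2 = -462336903/64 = -7224014.11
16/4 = 4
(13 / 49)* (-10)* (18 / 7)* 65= -443.44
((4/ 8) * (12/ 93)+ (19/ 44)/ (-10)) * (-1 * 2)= -291/ 6820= -0.04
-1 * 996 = -996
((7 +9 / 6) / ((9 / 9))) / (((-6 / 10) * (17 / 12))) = -10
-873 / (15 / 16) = -4656 / 5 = -931.20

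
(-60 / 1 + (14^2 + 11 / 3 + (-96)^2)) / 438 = 28067 / 1314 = 21.36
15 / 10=3 / 2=1.50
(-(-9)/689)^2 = 81/474721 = 0.00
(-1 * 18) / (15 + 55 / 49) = -441 / 395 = -1.12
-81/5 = -16.20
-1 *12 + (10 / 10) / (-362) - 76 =-31857 / 362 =-88.00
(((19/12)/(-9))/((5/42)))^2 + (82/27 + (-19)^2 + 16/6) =2987989/8100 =368.89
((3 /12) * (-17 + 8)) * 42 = -189 /2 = -94.50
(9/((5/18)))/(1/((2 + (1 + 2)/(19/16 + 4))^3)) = 1587655728/2858935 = 555.33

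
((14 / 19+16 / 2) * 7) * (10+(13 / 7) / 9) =106738 / 171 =624.20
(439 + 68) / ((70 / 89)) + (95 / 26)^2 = 15567449 / 23660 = 657.96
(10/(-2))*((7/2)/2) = -35/4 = -8.75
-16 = -16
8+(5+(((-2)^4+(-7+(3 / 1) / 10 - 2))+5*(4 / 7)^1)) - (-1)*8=2181 / 70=31.16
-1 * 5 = -5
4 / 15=0.27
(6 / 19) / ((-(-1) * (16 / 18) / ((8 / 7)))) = 0.41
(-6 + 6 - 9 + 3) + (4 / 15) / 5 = -446 / 75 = -5.95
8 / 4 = 2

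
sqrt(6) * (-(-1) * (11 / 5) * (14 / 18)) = 77 * sqrt(6) / 45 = 4.19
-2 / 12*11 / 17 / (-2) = 11 / 204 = 0.05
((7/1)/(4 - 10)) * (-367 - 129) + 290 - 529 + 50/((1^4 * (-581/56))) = 83377/249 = 334.85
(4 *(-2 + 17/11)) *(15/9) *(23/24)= -575/198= -2.90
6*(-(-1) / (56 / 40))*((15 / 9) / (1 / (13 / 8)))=325 / 28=11.61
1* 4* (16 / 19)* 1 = 64 / 19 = 3.37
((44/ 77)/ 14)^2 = 4/ 2401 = 0.00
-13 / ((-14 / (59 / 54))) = 767 / 756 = 1.01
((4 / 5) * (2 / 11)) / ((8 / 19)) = 0.35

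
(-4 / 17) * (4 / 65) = -16 / 1105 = -0.01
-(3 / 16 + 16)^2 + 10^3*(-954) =-244291081 / 256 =-954262.04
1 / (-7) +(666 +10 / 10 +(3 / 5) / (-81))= 630173 / 945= 666.85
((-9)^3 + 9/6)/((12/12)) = -1455/2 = -727.50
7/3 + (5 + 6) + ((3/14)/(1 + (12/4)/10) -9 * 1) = 1228/273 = 4.50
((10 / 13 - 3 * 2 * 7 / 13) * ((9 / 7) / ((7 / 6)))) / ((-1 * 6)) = 288 / 637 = 0.45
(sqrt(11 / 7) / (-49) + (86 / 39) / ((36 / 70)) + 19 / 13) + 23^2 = 187697 / 351 -sqrt(77) / 343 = 534.72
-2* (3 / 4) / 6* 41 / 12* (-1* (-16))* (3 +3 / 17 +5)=-5699 / 51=-111.75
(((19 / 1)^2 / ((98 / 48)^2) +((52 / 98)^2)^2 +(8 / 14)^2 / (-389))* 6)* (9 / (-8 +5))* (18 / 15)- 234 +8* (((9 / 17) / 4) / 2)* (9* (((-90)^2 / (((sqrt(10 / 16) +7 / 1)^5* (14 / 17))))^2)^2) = -38404844788534721623666623506502991919273118172183738202 / 18259888940558904801984155787498761340996019738425945- 536546824810746017163278311191740416000000000* sqrt(10) / 558583786947594971735952099389936569794291543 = -2106.27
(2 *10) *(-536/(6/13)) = -69680/3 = -23226.67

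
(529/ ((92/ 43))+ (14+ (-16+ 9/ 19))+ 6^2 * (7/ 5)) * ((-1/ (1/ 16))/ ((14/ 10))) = -450108/ 133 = -3384.27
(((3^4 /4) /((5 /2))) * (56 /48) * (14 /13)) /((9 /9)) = 1323 /130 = 10.18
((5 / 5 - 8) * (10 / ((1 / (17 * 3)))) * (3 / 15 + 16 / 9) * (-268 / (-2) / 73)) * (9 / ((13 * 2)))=-4257582 / 949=-4486.39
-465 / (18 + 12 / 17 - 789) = 527 / 873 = 0.60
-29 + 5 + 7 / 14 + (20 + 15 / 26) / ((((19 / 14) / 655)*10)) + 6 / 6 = 239740 / 247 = 970.61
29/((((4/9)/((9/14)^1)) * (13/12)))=38.72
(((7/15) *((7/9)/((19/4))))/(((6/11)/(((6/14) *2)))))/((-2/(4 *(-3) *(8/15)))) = 4928/12825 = 0.38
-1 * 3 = -3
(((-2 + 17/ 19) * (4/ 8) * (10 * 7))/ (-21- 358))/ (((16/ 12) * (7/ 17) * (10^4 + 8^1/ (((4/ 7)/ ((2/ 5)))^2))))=44625/ 2401274264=0.00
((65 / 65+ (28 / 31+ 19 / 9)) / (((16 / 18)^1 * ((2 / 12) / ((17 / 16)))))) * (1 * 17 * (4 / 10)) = 195.77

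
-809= -809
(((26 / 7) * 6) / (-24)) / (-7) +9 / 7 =139 / 98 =1.42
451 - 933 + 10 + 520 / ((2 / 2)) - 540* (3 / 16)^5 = 12550107 / 262144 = 47.87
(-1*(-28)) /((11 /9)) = 252 /11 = 22.91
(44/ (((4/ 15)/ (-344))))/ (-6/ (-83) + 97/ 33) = -155465640/ 8249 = -18846.60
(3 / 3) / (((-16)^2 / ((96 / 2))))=3 / 16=0.19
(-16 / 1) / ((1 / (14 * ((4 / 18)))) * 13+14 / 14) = -448 / 145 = -3.09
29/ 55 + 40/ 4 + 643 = 35944/ 55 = 653.53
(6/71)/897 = 2/21229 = 0.00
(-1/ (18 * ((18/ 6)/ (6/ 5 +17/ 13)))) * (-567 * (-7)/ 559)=-23961/ 72670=-0.33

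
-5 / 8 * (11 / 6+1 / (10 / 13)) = -1.96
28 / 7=4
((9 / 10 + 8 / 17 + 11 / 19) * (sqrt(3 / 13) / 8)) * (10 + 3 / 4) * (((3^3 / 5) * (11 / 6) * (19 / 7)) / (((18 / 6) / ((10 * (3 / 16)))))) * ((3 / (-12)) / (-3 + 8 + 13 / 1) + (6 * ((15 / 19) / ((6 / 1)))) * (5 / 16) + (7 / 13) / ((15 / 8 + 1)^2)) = 2385498196191 * sqrt(39) / 2365564764160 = 6.30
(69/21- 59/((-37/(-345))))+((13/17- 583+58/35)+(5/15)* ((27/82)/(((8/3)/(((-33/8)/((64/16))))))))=-1127.47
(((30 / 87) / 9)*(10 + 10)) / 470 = 20 / 12267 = 0.00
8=8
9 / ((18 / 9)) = 9 / 2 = 4.50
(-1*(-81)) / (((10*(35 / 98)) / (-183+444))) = 147987 / 25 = 5919.48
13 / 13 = 1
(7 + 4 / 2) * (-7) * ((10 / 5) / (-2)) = 63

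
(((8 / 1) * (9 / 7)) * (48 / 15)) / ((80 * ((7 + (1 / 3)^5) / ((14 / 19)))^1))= 17496 / 404225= 0.04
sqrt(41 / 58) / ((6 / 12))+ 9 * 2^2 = 37.68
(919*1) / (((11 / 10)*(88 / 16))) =18380 / 121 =151.90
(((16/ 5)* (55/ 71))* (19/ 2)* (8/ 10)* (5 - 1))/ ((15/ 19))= 508288/ 5325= 95.45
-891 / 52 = -17.13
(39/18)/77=0.03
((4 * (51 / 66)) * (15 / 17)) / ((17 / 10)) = 300 / 187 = 1.60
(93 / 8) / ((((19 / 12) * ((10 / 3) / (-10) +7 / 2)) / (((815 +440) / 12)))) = 350145 / 1444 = 242.48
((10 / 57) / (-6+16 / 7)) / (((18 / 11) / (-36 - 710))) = 21.53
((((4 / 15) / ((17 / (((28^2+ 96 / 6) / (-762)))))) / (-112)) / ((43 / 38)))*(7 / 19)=40 / 835533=0.00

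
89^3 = 704969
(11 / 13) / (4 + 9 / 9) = 11 / 65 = 0.17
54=54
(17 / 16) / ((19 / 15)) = 255 / 304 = 0.84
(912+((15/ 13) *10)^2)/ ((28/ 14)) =88314/ 169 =522.57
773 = 773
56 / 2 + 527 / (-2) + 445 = 419 / 2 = 209.50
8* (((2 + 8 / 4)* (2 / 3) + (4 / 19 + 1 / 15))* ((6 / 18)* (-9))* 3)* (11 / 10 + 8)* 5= -916188 / 95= -9644.08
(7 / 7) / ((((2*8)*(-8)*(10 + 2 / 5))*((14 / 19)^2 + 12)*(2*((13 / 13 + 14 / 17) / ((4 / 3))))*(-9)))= 30685 / 12612907008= 0.00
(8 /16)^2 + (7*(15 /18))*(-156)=-3639 /4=-909.75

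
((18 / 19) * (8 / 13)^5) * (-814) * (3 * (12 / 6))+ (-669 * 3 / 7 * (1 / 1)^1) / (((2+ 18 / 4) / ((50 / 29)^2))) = -22404266413992 / 41530235929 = -539.47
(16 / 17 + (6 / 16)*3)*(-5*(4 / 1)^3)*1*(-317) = 3563080 / 17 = 209592.94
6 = 6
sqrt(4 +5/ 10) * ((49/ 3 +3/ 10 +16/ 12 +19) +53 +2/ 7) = 18953 * sqrt(2)/ 140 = 191.45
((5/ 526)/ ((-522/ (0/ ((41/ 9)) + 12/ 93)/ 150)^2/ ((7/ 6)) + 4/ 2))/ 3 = 87500/ 17272335903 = 0.00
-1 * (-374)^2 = -139876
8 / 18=4 / 9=0.44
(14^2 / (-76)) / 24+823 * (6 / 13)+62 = 2618627 / 5928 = 441.74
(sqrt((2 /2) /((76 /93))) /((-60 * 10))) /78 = -sqrt(1767) /1778400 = -0.00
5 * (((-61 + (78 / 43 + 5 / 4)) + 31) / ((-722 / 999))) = 23141835 / 124184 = 186.35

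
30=30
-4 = -4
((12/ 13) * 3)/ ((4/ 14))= 9.69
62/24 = 31/12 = 2.58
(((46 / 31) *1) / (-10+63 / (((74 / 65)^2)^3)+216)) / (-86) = -3776749274048 / 51424376805146123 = -0.00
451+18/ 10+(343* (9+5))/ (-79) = 154846/ 395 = 392.02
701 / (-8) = -87.62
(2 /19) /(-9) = -2 /171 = -0.01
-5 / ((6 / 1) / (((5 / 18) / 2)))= -25 / 216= -0.12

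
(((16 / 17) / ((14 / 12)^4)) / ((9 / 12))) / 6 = 0.11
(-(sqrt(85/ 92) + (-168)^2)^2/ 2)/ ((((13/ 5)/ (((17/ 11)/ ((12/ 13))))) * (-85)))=(sqrt(1955) + 1298304)^2/ 558624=3017607.71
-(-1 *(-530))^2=-280900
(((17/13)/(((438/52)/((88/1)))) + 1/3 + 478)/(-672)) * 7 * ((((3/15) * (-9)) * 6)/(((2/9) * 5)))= 2909169/58400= 49.81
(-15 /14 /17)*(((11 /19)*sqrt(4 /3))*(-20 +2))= 990*sqrt(3) /2261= 0.76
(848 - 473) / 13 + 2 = 401 / 13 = 30.85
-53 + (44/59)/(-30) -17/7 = -343534/6195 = -55.45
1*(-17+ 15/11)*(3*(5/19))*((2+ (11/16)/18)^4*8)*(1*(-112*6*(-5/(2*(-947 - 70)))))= 2815.36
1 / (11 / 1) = 1 / 11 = 0.09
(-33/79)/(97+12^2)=-33/19039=-0.00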